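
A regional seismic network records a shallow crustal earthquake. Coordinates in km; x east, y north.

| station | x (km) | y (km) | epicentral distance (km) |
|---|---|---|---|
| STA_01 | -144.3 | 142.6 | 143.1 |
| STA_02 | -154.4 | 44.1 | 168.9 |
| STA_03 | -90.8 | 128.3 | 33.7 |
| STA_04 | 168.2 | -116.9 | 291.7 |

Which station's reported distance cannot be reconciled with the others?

Solve using three stations at a time. Using STA_01, STA_02, STA_04 (subtract circle equations pairwise → linear system) gives (x, y) ≈ (-3.1, 119.2).
Distances from that point to each station vs reported:
  STA_01: calculated 143.1 vs reported 143.1 → residual 0.0 km
  STA_02: calculated 168.9 vs reported 168.9 → residual 0.0 km
  STA_03: calculated 88.2 vs reported 33.7 → residual 54.5 km
  STA_04: calculated 291.7 vs reported 291.7 → residual 0.0 km
STA_01, STA_02, STA_04 are mutually consistent (residuals ≈ 0); STA_03 is off by 54.5 km.

STA_03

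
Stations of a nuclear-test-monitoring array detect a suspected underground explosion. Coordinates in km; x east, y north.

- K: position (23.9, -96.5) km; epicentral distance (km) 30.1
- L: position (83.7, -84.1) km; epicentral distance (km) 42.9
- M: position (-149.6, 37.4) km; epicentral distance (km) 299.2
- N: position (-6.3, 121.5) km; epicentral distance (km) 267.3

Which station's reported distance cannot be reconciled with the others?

K

Solve using three stations at a time. Using L, M, N (subtract circle equations pairwise → linear system) gives (x, y) ≈ (103.5, -122.2).
Distances from that point to each station vs reported:
  K: calculated 83.6 vs reported 30.1 → residual 53.5 km
  L: calculated 43.0 vs reported 42.9 → residual 0.1 km
  M: calculated 299.2 vs reported 299.2 → residual 0.0 km
  N: calculated 267.3 vs reported 267.3 → residual 0.0 km
L, M, N are mutually consistent (residuals ≈ 0); K is off by 53.5 km.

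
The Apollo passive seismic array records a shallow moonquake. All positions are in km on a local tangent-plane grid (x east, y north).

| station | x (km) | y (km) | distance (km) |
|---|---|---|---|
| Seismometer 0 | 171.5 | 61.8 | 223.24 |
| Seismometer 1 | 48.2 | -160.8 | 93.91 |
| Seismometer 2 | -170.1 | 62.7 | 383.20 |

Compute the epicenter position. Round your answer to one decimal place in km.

142.1 km east, -159.5 km north

Circle about each station: (x − 171.5)² + (y − 61.8)² = 223.24²; (x − 48.2)² + (y + 160.8)² = 93.91²; (x + 170.1)² + (y − 62.7)² = 383.20².
Subtracting the Seismometer 0 equation from the Seismometer 1 and Seismometer 2 equations removes the quadratic terms:
-246.6 x − 445.2 y = 35965.40
-683.2 x + 1.8 y = -97372.33
Solving the 2×2 system: x ≈ 142.1, y ≈ -159.5 km.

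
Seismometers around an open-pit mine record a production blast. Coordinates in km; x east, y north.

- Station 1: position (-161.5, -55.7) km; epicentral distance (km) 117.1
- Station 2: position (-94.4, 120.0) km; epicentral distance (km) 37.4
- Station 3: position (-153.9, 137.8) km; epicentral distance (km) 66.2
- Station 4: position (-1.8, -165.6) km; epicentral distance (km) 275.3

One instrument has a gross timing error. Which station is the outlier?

Station 1

Solve using three stations at a time. Using Station 2, Station 3, Station 4 (subtract circle equations pairwise → linear system) gives (x, y) ≈ (-111.7, 86.8).
Distances from that point to each station vs reported:
  Station 1: calculated 151.0 vs reported 117.1 → residual 33.9 km
  Station 2: calculated 37.4 vs reported 37.4 → residual 0.0 km
  Station 3: calculated 66.2 vs reported 66.2 → residual 0.0 km
  Station 4: calculated 275.3 vs reported 275.3 → residual 0.0 km
Station 2, Station 3, Station 4 are mutually consistent (residuals ≈ 0); Station 1 is off by 33.9 km.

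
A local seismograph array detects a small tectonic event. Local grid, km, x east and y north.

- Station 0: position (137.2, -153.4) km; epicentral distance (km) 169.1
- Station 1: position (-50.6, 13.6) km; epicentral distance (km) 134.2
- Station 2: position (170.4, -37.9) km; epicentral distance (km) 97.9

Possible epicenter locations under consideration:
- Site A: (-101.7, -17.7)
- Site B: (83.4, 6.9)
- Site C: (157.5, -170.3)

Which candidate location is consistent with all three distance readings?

For each candidate, compare |candidate − station| to the reported distance:
Site A: residuals Station 0 105.7, Station 1 74.3, Station 2 174.9 → max 174.9 km
Site B: residuals Station 0 0.0, Station 1 0.0, Station 2 0.0 → max 0.0 km
Site C: residuals Station 0 142.7, Station 1 143.5, Station 2 35.1 → max 143.5 km
Only Site B has all residuals ≈ 0.

Site B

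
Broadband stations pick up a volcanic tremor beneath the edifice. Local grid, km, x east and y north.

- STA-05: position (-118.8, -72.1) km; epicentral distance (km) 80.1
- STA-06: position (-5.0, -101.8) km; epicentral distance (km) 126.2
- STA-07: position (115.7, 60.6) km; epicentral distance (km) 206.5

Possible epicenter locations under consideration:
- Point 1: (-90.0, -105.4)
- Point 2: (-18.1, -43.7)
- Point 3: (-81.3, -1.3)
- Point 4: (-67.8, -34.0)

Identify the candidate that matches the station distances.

For each candidate, compare |candidate − station| to the reported distance:
Point 1: residuals STA-05 36.1, STA-06 41.1, STA-07 57.8 → max 57.8 km
Point 2: residuals STA-05 24.5, STA-06 66.6, STA-07 36.9 → max 66.6 km
Point 3: residuals STA-05 0.0, STA-06 0.0, STA-07 0.0 → max 0.0 km
Point 4: residuals STA-05 16.4, STA-06 33.8, STA-07 0.1 → max 33.8 km
Only Point 3 has all residuals ≈ 0.

Point 3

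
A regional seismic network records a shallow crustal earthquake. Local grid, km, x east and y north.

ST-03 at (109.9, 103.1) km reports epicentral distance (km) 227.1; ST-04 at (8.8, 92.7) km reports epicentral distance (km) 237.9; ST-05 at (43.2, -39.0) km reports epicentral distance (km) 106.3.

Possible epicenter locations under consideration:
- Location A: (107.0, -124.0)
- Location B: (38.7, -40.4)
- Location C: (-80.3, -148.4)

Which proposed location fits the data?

For each candidate, compare |candidate − station| to the reported distance:
Location A: residuals ST-03 0.0, ST-04 0.0, ST-05 0.0 → max 0.0 km
Location B: residuals ST-03 66.9, ST-04 101.5, ST-05 101.6 → max 101.6 km
Location C: residuals ST-03 88.2, ST-04 19.1, ST-05 58.7 → max 88.2 km
Only Location A has all residuals ≈ 0.

Location A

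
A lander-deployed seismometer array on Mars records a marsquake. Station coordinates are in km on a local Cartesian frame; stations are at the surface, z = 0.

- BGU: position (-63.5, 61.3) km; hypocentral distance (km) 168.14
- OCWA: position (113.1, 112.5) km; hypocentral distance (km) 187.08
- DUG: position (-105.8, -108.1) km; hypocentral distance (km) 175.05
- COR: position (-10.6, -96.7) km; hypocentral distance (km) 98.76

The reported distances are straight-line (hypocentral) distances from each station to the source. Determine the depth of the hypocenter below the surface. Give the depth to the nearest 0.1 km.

66.0 km

Each station gives a sphere (x−x_i)² + (y−y_i)² + z² = d_i² (stations at z=0).
Subtracting the BGU sphere from OCWA and DUG: z² cancels, leaving linear equations in x and y:
353.2 x + 102.4 y = 10930.05
-84.6 x − 338.8 y = 12717.87
Solving: x ≈ 45.093, y ≈ -48.798 km (keep extra digits for the depth step; rounded: 45.1, -48.8).
Then from the BGU sphere: z² = 168.14² − (x + 63.5)² − (y − 61.3)² with x = 45.093, y = -48.798, so z ≈ 66.008 ≈ 66.0 km.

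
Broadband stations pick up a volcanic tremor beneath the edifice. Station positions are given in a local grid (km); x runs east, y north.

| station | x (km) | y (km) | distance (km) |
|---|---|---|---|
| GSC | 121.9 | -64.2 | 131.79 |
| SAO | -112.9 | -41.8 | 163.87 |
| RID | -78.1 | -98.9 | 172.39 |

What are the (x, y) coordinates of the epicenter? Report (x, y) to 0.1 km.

Circle about each station: (x − 121.9)² + (y + 64.2)² = 131.79²; (x + 112.9)² + (y + 41.8)² = 163.87²; (x + 78.1)² + (y + 98.9)² = 172.39².
Subtracting pairs of circle equations eliminates x²+y² and gives linear equations (the radical axes):
-469.6 x + 44.8 y = -13972.37
-400.0 x − 69.4 y = -15450.14
Solving the 2×2 system: x ≈ 32.9, y ≈ 33.0 km.

x ≈ 32.9 km, y ≈ 33.0 km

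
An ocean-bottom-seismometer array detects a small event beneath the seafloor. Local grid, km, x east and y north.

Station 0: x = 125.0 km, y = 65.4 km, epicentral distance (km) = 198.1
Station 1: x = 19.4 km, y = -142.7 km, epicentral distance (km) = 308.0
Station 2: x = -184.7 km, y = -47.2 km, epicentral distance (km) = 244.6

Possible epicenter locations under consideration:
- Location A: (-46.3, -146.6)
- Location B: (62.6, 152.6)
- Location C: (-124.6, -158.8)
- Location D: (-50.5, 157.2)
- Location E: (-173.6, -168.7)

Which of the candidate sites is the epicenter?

Location D

For each candidate, compare |candidate − station| to the reported distance:
Location A: residuals Station 0 74.5, Station 1 242.2, Station 2 74.2 → max 242.2 km
Location B: residuals Station 0 90.9, Station 1 9.6, Station 2 73.3 → max 90.9 km
Location C: residuals Station 0 137.4, Station 1 163.1, Station 2 117.8 → max 163.1 km
Location D: residuals Station 0 0.0, Station 1 0.1, Station 2 0.1 → max 0.1 km
Location E: residuals Station 0 181.3, Station 1 113.3, Station 2 122.6 → max 181.3 km
Only Location D has all residuals ≈ 0.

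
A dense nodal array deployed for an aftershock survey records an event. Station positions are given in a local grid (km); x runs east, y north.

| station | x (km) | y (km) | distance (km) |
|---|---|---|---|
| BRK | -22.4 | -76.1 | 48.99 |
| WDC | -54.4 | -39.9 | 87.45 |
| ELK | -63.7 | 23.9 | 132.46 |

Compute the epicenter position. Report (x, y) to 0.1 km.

Circle about each station: (x + 22.4)² + (y + 76.1)² = 48.99²; (x + 54.4)² + (y + 39.9)² = 87.45²; (x + 63.7)² + (y − 23.9)² = 132.46².
Subtracting the BRK equation from the WDC and ELK equations removes the quadratic terms:
-64.0 x + 72.4 y = -6989.08
-82.6 x + 200.0 y = -16809.70
Solving the 2×2 system: x ≈ 26.5, y ≈ -73.1 km.

x ≈ 26.5 km, y ≈ -73.1 km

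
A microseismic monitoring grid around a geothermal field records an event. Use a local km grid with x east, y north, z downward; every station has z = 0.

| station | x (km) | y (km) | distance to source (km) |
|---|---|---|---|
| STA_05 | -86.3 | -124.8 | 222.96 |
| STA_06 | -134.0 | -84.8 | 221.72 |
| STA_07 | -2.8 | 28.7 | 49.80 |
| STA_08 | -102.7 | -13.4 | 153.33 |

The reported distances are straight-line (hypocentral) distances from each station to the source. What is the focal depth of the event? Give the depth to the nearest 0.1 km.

Each station gives a sphere (x−x_i)² + (y−y_i)² + z² = d_i² (stations at z=0).
Subtracting the STA_05 sphere from STA_06 and STA_07: z² cancels, leaving linear equations in x and y:
-95.4 x + 80.0 y = 2675.71
167.0 x + 307.0 y = 25039.92
Solving: x ≈ 27.710, y ≈ 66.490 km (keep extra digits for the depth step; rounded: 27.7, 66.5).
Then from the STA_05 sphere: z² = 222.96² − (x + 86.3)² − (y + 124.8)² with x = 27.710, y = 66.490, so z ≈ 11.001 ≈ 11.0 km.

11.0 km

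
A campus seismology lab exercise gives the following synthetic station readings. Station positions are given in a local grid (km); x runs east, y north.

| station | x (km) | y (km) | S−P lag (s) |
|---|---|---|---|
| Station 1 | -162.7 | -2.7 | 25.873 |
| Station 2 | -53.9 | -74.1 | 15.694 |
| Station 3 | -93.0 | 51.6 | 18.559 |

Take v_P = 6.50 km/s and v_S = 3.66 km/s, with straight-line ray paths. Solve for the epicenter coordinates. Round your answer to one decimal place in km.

Distance from S−P lag: d = Δt · v_P v_S / (v_P − v_S) = Δt · (6.50·3.66)/(6.50−3.66) ≈ 8.3768·Δt.
So d_Station 1 = 216.73, d_Station 2 = 131.46, d_Station 3 = 155.46 km.
Circle about each station: (x + 162.7)² + (y + 2.7)² = 216.73²; (x + 53.9)² + (y + 74.1)² = 131.46²; (x + 93.0)² + (y − 51.6)² = 155.46².
Subtracting the Station 1 equation from the Station 2 and Station 3 equations removes the quadratic terms:
217.6 x − 142.8 y = 11607.60
139.4 x + 108.6 y = 7637.06
Solving the 2×2 system: x ≈ 54.0, y ≈ 1.0 km.

54.0 km east, 1.0 km north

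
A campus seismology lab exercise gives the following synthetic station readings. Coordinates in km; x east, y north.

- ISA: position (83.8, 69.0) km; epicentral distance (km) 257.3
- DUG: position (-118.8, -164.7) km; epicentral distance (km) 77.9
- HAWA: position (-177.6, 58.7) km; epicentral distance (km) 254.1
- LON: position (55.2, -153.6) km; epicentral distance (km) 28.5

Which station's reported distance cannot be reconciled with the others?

LON

Solve using three stations at a time. Using ISA, DUG, HAWA (subtract circle equations pairwise → linear system) gives (x, y) ≈ (-41.4, -155.8).
Distances from that point to each station vs reported:
  ISA: calculated 257.3 vs reported 257.3 → residual 0.0 km
  DUG: calculated 77.9 vs reported 77.9 → residual 0.0 km
  HAWA: calculated 254.1 vs reported 254.1 → residual 0.0 km
  LON: calculated 96.6 vs reported 28.5 → residual 68.1 km
ISA, DUG, HAWA are mutually consistent (residuals ≈ 0); LON is off by 68.1 km.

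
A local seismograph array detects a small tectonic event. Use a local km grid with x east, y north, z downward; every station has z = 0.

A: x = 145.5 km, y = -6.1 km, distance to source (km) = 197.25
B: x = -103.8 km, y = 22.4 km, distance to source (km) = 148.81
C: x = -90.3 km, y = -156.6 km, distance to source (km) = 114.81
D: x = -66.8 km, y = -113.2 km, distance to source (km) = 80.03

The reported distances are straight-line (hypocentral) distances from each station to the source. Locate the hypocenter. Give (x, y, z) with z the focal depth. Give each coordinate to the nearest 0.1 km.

Each station gives a sphere (x−x_i)² + (y−y_i)² + z² = d_i² (stations at z=0).
Subtracting the A sphere from B and C: z² cancels, leaving linear equations in x and y:
-498.6 x + 57.0 y = 6831.89
-471.6 x − 301.0 y = 37196.42
Solving: x ≈ -23.602, y ≈ -86.597 km (keep extra digits for the depth step; rounded: -23.6, -86.6).
Then from the A sphere: z² = 197.25² − (x − 145.5)² − (y + 6.1)² with x = -23.602, y = -86.597, so z ≈ 61.906 ≈ 61.9 km.

x ≈ -23.6 km, y ≈ -86.6 km, depth ≈ 61.9 km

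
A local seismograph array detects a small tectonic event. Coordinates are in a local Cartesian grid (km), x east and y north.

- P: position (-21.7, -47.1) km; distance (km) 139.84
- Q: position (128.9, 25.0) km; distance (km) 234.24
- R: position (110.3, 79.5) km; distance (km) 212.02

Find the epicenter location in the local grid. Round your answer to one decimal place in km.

(-101.4, 67.8)

Circle about each station: (x + 21.7)² + (y + 47.1)² = 139.84²; (x − 128.9)² + (y − 25.0)² = 234.24²; (x − 110.3)² + (y − 79.5)² = 212.02².
Subtracting the P equation from the Q and R equations removes the quadratic terms:
301.2 x + 144.2 y = -20762.24
264.0 x + 253.2 y = -9600.21
Solving the 2×2 system: x ≈ -101.4, y ≈ 67.8 km.
Check against P (with the unrounded x, y): √((x + 21.7)²+(y + 47.1)²) = 139.83 ≈ 139.84 km. ✓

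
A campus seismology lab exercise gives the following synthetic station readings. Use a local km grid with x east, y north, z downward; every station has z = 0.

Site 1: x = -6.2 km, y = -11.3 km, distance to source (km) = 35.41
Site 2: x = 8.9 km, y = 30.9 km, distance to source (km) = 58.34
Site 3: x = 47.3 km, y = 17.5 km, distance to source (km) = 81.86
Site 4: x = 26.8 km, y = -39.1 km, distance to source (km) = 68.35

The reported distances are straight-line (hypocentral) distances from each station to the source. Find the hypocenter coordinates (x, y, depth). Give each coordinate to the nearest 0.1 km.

(-25.4, -6.1, 29.3)

Each station gives a sphere (x−x_i)² + (y−y_i)² + z² = d_i² (stations at z=0).
Subtracting the Site 1 sphere from Site 2 and Site 3: z² cancels, leaving linear equations in x and y:
30.2 x + 84.4 y = -1281.80
107.0 x + 57.6 y = -3069.78
Solving: x ≈ -25.408, y ≈ -6.096 km (keep extra digits for the depth step; rounded: -25.4, -6.1).
Then from the Site 1 sphere: z² = 35.41² − (x + 6.2)² − (y + 11.3)² with x = -25.408, y = -6.096, so z ≈ 29.289 ≈ 29.3 km.
Check against Site 4 (with the unrounded solution): distance 68.36 ≈ 68.35 km. ✓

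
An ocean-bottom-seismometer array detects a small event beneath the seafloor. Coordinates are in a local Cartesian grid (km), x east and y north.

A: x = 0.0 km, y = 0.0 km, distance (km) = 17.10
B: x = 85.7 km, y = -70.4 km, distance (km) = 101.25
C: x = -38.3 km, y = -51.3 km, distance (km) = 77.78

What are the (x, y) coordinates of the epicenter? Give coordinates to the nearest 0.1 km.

16.7 km east, 3.7 km north

Circle about each station: x² + y² = 17.10²; (x − 85.7)² + (y + 70.4)² = 101.25²; (x + 38.3)² + (y + 51.3)² = 77.78².
Subtracting pairs of circle equations eliminates x²+y² and gives linear equations (the radical axes):
171.4 x − 140.8 y = 2341.50
-76.6 x − 102.6 y = -1658.74
Solving the 2×2 system: x ≈ 16.7, y ≈ 3.7 km.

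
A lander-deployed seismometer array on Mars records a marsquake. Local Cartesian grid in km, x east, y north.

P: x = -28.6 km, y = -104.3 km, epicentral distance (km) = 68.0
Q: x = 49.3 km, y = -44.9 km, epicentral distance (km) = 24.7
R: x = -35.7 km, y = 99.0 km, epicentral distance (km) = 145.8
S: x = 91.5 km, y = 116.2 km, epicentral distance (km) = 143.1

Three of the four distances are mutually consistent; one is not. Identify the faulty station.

P

Solve using three stations at a time. Using Q, R, S (subtract circle equations pairwise → linear system) gives (x, y) ≈ (48.2, -20.2).
Distances from that point to each station vs reported:
  P: calculated 113.9 vs reported 68.0 → residual 45.9 km
  Q: calculated 24.7 vs reported 24.7 → residual 0.0 km
  R: calculated 145.8 vs reported 145.8 → residual 0.0 km
  S: calculated 143.1 vs reported 143.1 → residual 0.0 km
Q, R, S are mutually consistent (residuals ≈ 0); P is off by 45.9 km.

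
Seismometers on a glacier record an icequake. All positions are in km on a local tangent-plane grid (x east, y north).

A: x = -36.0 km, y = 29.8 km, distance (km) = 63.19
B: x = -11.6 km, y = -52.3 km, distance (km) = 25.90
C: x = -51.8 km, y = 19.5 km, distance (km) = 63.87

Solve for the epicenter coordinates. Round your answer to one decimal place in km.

Circle about each station: (x + 36.0)² + (y − 29.8)² = 63.19²; (x + 11.6)² + (y + 52.3)² = 25.90²; (x + 51.8)² + (y − 19.5)² = 63.87².
Subtracting the A equation from the B and C equations removes the quadratic terms:
48.8 x − 164.2 y = 4007.98
-31.6 x − 20.6 y = 793.05
Solving the 2×2 system: x ≈ -7.7, y ≈ -26.7 km.
Check against A (with the unrounded x, y): √((x + 36.0)²+(y − 29.8)²) = 63.19 ≈ 63.19 km. ✓

-7.7 km east, -26.7 km north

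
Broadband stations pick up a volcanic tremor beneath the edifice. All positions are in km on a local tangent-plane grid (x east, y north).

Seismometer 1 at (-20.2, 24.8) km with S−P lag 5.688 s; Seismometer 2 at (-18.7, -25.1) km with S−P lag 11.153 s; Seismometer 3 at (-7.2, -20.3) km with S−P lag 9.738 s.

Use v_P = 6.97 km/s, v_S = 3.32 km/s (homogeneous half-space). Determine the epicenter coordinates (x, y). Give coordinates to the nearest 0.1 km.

Distance from S−P lag: d = Δt · v_P v_S / (v_P − v_S) = Δt · (6.97·3.32)/(6.97−3.32) ≈ 6.3398·Δt.
So d_Seismometer 1 = 36.06, d_Seismometer 2 = 70.71, d_Seismometer 3 = 61.74 km.
Circle about each station: (x + 20.2)² + (y − 24.8)² = 36.06²; (x + 18.7)² + (y + 25.1)² = 70.71²; (x + 7.2)² + (y + 20.3)² = 61.74².
Subtracting pairs of circle equations eliminates x²+y² and gives linear equations (the radical axes):
3.0 x − 99.8 y = -3742.96
26.0 x − 90.2 y = -3070.65
Solving the 2×2 system: x ≈ 13.4, y ≈ 37.9 km.
Check against Seismometer 1 (with the unrounded x, y): √((x + 20.2)²+(y − 24.8)²) = 36.07 ≈ 36.06 km. ✓

x ≈ 13.4 km, y ≈ 37.9 km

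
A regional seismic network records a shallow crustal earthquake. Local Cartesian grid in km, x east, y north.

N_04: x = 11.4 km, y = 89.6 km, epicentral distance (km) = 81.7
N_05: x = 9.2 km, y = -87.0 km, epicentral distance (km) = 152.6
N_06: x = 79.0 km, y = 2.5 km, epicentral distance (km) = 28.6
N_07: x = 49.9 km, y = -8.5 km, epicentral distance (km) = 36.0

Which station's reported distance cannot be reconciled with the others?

N_05

Solve using three stations at a time. Using N_04, N_06, N_07 (subtract circle equations pairwise → linear system) gives (x, y) ≈ (61.9, 25.4).
Distances from that point to each station vs reported:
  N_04: calculated 81.7 vs reported 81.7 → residual 0.0 km
  N_05: calculated 124.2 vs reported 152.6 → residual 28.4 km
  N_06: calculated 28.6 vs reported 28.6 → residual 0.0 km
  N_07: calculated 36.0 vs reported 36.0 → residual 0.0 km
N_04, N_06, N_07 are mutually consistent (residuals ≈ 0); N_05 is off by 28.4 km.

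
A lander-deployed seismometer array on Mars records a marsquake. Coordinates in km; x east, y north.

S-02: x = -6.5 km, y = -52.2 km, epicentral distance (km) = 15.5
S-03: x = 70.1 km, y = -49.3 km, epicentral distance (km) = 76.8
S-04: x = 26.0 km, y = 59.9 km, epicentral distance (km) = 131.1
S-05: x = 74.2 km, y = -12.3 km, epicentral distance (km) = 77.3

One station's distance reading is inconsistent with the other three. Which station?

S-05

Solve using three stations at a time. Using S-02, S-03, S-04 (subtract circle equations pairwise → linear system) gives (x, y) ≈ (-4.5, -67.6).
Distances from that point to each station vs reported:
  S-02: calculated 15.5 vs reported 15.5 → residual 0.0 km
  S-03: calculated 76.8 vs reported 76.8 → residual 0.0 km
  S-04: calculated 131.1 vs reported 131.1 → residual 0.0 km
  S-05: calculated 96.2 vs reported 77.3 → residual 18.9 km
S-02, S-03, S-04 are mutually consistent (residuals ≈ 0); S-05 is off by 18.9 km.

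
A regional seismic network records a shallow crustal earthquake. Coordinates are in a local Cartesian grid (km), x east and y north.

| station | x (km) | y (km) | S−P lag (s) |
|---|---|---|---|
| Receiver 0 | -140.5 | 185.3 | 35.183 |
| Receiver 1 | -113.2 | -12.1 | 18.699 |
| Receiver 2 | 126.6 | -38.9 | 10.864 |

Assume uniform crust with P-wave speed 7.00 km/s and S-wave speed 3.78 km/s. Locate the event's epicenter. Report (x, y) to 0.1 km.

(37.4, -42.6)

Distance from S−P lag: d = Δt · v_P v_S / (v_P − v_S) = Δt · (7.00·3.78)/(7.00−3.78) ≈ 8.2174·Δt.
So d_Receiver 0 = 289.11, d_Receiver 1 = 153.66, d_Receiver 2 = 89.27 km.
Circle about each station: (x + 140.5)² + (y − 185.3)² = 289.11²; (x + 113.2)² + (y + 12.1)² = 153.66²; (x − 126.6)² + (y + 38.9)² = 89.27².
Subtracting the Receiver 0 equation from the Receiver 1 and Receiver 2 equations removes the quadratic terms:
54.6 x − 394.8 y = 18857.51
534.2 x − 448.4 y = 39079.89
Solving the 2×2 system: x ≈ 37.4, y ≈ -42.6 km.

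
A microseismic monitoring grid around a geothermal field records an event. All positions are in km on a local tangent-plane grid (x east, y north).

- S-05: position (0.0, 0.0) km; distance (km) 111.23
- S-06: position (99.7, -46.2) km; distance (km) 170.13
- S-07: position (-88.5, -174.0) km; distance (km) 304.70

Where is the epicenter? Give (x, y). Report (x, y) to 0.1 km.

(27.4, 107.8)

Circle about each station: x² + y² = 111.23²; (x − 99.7)² + (y + 46.2)² = 170.13²; (x + 88.5)² + (y + 174.0)² = 304.70².
Subtracting pairs of circle equations eliminates x²+y² and gives linear equations (the radical axes):
199.4 x − 92.4 y = -4497.57
-177.0 x − 348.0 y = -42361.73
Solving the 2×2 system: x ≈ 27.4, y ≈ 107.8 km.
Check against S-05 (with the unrounded x, y): √(x²+y²) = 111.22 ≈ 111.23 km. ✓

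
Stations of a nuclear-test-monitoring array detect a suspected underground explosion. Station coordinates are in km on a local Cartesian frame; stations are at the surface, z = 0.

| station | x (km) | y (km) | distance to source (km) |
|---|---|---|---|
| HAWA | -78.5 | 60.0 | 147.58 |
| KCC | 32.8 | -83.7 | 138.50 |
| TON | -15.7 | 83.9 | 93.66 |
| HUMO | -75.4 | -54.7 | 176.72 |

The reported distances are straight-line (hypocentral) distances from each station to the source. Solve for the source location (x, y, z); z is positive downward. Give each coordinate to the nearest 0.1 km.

x ≈ 65.7 km, y ≈ 47.7 km, depth ≈ 28.9 km

Each station gives a sphere (x−x_i)² + (y−y_i)² + z² = d_i² (stations at z=0).
Subtracting the HAWA sphere from KCC and TON: z² cancels, leaving linear equations in x and y:
222.6 x − 287.4 y = 916.89
125.6 x + 47.8 y = 10531.11
Solving: x ≈ 65.696, y ≈ 47.693 km (keep extra digits for the depth step; rounded: 65.7, 47.7).
Then from the HAWA sphere: z² = 147.58² − (x + 78.5)² − (y − 60.0)² with x = 65.696, y = 47.693, so z ≈ 28.912 ≈ 28.9 km.
Check against HUMO (with the unrounded solution): distance 176.72 ≈ 176.72 km. ✓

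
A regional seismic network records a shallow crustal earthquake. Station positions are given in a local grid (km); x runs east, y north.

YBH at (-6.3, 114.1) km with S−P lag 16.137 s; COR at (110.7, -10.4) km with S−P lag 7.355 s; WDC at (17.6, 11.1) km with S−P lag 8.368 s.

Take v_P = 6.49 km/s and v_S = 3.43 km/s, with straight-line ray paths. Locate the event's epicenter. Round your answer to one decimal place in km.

Distance from S−P lag: d = Δt · v_P v_S / (v_P − v_S) = Δt · (6.49·3.43)/(6.49−3.43) ≈ 7.2747·Δt.
So d_YBH = 117.39, d_COR = 53.51, d_WDC = 60.88 km.
Circle about each station: (x + 6.3)² + (y − 114.1)² = 117.39²; (x − 110.7)² + (y + 10.4)² = 53.51²; (x − 17.6)² + (y − 11.1)² = 60.88².
Subtracting the YBH equation from the COR and WDC equations removes the quadratic terms:
234.0 x − 249.0 y = 10221.24
47.8 x − 206.0 y = -2551.49
Solving the 2×2 system: x ≈ 75.5, y ≈ 29.9 km.
Check against YBH (with the unrounded x, y): √((x + 6.3)²+(y − 114.1)²) = 117.39 ≈ 117.39 km. ✓

x ≈ 75.5 km, y ≈ 29.9 km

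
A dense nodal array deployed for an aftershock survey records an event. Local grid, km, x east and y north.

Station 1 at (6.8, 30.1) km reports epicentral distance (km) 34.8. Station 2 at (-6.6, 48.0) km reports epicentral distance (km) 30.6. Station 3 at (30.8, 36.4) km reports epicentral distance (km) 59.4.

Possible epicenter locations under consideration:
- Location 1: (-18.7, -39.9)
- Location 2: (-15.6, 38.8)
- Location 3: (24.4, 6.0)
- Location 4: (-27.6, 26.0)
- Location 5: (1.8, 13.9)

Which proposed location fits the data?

For each candidate, compare |candidate − station| to the reported distance:
Location 1: residuals Station 1 39.7, Station 2 58.1, Station 3 31.6 → max 58.1 km
Location 2: residuals Station 1 10.8, Station 2 17.7, Station 3 12.9 → max 17.7 km
Location 3: residuals Station 1 5.0, Station 2 21.6, Station 3 28.3 → max 28.3 km
Location 4: residuals Station 1 0.2, Station 2 0.2, Station 3 0.1 → max 0.2 km
Location 5: residuals Station 1 17.8, Station 2 4.5, Station 3 22.7 → max 22.7 km
Only Location 4 has all residuals ≈ 0.

Location 4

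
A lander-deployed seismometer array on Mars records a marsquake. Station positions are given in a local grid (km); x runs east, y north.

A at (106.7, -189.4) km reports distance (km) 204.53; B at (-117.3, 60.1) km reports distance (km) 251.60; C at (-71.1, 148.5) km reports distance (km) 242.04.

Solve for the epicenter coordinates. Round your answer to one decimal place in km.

Circle about each station: (x − 106.7)² + (y + 189.4)² = 204.53²; (x + 117.3)² + (y − 60.1)² = 251.60²; (x + 71.1)² + (y − 148.5)² = 242.04².
Subtracting pairs of circle equations eliminates x²+y² and gives linear equations (the radical axes):
-448.0 x + 499.0 y = -51355.99
-355.6 x + 675.8 y = -36900.63
Solving the 2×2 system: x ≈ 130.0, y ≈ 13.8 km.

x ≈ 130.0 km, y ≈ 13.8 km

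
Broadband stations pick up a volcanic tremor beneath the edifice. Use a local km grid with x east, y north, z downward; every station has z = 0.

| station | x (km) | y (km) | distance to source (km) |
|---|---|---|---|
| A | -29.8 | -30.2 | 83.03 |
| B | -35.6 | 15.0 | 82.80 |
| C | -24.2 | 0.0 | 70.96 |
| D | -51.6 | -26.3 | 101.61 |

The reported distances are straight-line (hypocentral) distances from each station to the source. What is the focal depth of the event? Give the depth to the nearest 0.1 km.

depth ≈ 21.1 km

Each station gives a sphere (x−x_i)² + (y−y_i)² + z² = d_i² (stations at z=0).
Subtracting the A sphere from B and C: z² cancels, leaving linear equations in x and y:
-11.6 x + 90.4 y = -269.58
11.2 x + 60.4 y = 644.22
Solving: x ≈ 43.500, y ≈ 2.600 km (keep extra digits for the depth step; rounded: 43.5, 2.6).
Then from the A sphere: z² = 83.03² − (x + 29.8)² − (y + 30.2)² with x = 43.500, y = 2.600, so z ≈ 21.101 ≈ 21.1 km.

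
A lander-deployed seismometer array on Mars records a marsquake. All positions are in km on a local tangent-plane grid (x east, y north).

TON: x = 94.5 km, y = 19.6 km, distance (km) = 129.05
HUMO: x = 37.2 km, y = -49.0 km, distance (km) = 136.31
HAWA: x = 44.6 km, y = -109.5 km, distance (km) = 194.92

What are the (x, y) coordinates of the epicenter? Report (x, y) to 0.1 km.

x ≈ -22.8 km, y ≈ 73.4 km

Circle about each station: (x − 94.5)² + (y − 19.6)² = 129.05²; (x − 37.2)² + (y + 49.0)² = 136.31²; (x − 44.6)² + (y + 109.5)² = 194.92².
Subtracting the TON equation from the HUMO and HAWA equations removes the quadratic terms:
-114.6 x − 137.2 y = -7456.08
-99.8 x − 258.2 y = -16674.90
Solving the 2×2 system: x ≈ -22.8, y ≈ 73.4 km.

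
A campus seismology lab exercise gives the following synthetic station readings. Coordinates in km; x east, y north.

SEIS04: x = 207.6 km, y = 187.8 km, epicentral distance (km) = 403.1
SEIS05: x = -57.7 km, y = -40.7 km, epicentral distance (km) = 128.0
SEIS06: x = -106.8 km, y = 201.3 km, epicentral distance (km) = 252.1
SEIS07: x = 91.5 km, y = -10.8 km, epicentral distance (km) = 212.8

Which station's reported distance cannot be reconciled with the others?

Solve using three stations at a time. Using SEIS04, SEIS06, SEIS07 (subtract circle equations pairwise → linear system) gives (x, y) ≈ (-117.5, -50.5).
Distances from that point to each station vs reported:
  SEIS04: calculated 403.0 vs reported 403.1 → residual 0.1 km
  SEIS05: calculated 60.6 vs reported 128.0 → residual 67.4 km
  SEIS06: calculated 252.0 vs reported 252.1 → residual 0.1 km
  SEIS07: calculated 212.7 vs reported 212.8 → residual 0.1 km
SEIS04, SEIS06, SEIS07 are mutually consistent (residuals ≈ 0); SEIS05 is off by 67.4 km.

SEIS05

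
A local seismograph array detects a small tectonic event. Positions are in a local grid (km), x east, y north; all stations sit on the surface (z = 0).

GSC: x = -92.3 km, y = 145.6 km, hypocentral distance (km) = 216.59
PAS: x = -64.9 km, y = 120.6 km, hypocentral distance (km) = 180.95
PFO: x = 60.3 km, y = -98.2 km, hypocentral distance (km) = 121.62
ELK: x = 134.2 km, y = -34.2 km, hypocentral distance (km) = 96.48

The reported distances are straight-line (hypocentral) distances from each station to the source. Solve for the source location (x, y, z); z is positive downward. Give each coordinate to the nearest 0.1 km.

Each station gives a sphere (x−x_i)² + (y−y_i)² + z² = d_i² (stations at z=0).
Subtracting the GSC sphere from PAS and PFO: z² cancels, leaving linear equations in x and y:
54.8 x − 50.0 y = 3206.05
305.2 x − 487.6 y = 15680.48
Solving: x ≈ 67.994, y ≈ 10.400 km (keep extra digits for the depth step; rounded: 68.0, 10.4).
Then from the GSC sphere: z² = 216.59² − (x + 92.3)² − (y − 145.6)² with x = 67.994, y = 10.400, so z ≈ 54.204 ≈ 54.2 km.

(68.0, 10.4, 54.2)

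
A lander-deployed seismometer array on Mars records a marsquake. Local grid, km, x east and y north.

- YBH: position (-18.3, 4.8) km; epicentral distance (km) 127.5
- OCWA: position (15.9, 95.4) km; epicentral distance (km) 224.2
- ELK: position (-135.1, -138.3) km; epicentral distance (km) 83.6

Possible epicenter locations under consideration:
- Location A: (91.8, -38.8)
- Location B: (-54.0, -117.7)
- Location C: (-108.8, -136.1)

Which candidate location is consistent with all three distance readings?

For each candidate, compare |candidate − station| to the reported distance:
Location A: residuals YBH 9.1, OCWA 70.0, ELK 164.2 → max 164.2 km
Location B: residuals YBH 0.1, OCWA 0.1, ELK 0.1 → max 0.1 km
Location C: residuals YBH 40.0, OCWA 38.7, ELK 57.2 → max 57.2 km
Only Location B has all residuals ≈ 0.

Location B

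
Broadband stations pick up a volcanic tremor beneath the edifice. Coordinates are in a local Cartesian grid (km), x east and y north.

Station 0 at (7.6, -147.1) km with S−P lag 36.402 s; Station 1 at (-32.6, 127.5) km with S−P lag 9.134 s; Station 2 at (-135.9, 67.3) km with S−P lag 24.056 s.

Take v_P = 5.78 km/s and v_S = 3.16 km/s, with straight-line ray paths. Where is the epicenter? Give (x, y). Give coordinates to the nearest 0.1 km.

Distance from S−P lag: d = Δt · v_P v_S / (v_P − v_S) = Δt · (5.78·3.16)/(5.78−3.16) ≈ 6.9713·Δt.
So d_Station 0 = 253.77, d_Station 1 = 63.68, d_Station 2 = 167.70 km.
Circle about each station: (x − 7.6)² + (y + 147.1)² = 253.77²; (x + 32.6)² + (y − 127.5)² = 63.68²; (x + 135.9)² + (y − 67.3)² = 167.70².
Subtracting the Station 0 equation from the Station 1 and Station 2 equations removes the quadratic terms:
-80.4 x + 549.2 y = 55966.91
-287.0 x + 428.8 y = 37577.85
Solving the 2×2 system: x ≈ 27.3, y ≈ 105.9 km.
Check against Station 0 (with the unrounded x, y): √((x − 7.6)²+(y + 147.1)²) = 253.77 ≈ 253.77 km. ✓

27.3 km east, 105.9 km north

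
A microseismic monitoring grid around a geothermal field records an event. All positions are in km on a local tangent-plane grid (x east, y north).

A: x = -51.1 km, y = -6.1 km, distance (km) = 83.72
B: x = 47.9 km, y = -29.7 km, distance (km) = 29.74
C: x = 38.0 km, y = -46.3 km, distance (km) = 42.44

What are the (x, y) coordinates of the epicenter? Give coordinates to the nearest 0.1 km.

Circle about each station: (x + 51.1)² + (y + 6.1)² = 83.72²; (x − 47.9)² + (y + 29.7)² = 29.74²; (x − 38.0)² + (y + 46.3)² = 42.44².
Subtracting pairs of circle equations eliminates x²+y² and gives linear equations (the radical axes):
198.0 x − 47.2 y = 6652.65
178.2 x − 80.4 y = 6147.15
Solving the 2×2 system: x ≈ 32.6, y ≈ -4.2 km.

(32.6, -4.2)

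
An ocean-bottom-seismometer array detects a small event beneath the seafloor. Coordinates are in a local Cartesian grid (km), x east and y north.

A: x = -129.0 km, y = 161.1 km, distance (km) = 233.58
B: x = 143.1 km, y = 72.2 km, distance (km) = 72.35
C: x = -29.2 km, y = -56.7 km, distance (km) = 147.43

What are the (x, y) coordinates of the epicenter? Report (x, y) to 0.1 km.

Circle about each station: (x + 129.0)² + (y − 161.1)² = 233.58²; (x − 143.1)² + (y − 72.2)² = 72.35²; (x + 29.2)² + (y + 56.7)² = 147.43².
Subtracting pairs of circle equations eliminates x²+y² and gives linear equations (the radical axes):
544.2 x − 177.8 y = 32421.33
199.6 x − 435.6 y = -5702.67
Solving the 2×2 system: x ≈ 75.1, y ≈ 47.5 km.
Check against A (with the unrounded x, y): √((x + 129.0)²+(y − 161.1)²) = 233.58 ≈ 233.58 km. ✓

(75.1, 47.5)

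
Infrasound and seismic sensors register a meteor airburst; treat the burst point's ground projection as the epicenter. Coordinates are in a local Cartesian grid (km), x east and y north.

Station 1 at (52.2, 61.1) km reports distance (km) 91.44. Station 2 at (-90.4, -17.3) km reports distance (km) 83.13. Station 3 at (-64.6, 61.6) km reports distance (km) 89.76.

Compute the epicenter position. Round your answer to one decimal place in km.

-7.8 km east, -7.9 km north

Circle about each station: (x − 52.2)² + (y − 61.1)² = 91.44²; (x + 90.4)² + (y + 17.3)² = 83.13²; (x + 64.6)² + (y − 61.6)² = 89.76².
Subtracting pairs of circle equations eliminates x²+y² and gives linear equations (the radical axes):
-285.2 x − 156.8 y = 3464.08
-233.6 x + 1.0 y = 1814.09
Solving the 2×2 system: x ≈ -7.8, y ≈ -7.9 km.
Check against Station 1 (with the unrounded x, y): √((x − 52.2)²+(y − 61.1)²) = 91.44 ≈ 91.44 km. ✓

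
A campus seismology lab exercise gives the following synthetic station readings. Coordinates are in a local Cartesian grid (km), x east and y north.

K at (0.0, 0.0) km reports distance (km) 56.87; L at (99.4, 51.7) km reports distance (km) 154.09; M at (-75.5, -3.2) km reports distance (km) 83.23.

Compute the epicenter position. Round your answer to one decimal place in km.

-11.0 km east, -55.8 km north

Circle about each station: x² + y² = 56.87²; (x − 99.4)² + (y − 51.7)² = 154.09²; (x + 75.5)² + (y + 3.2)² = 83.23².
Subtracting pairs of circle equations eliminates x²+y² and gives linear equations (the radical axes):
198.8 x + 103.4 y = -7956.28
-151.0 x − 6.4 y = 2017.45
Solving the 2×2 system: x ≈ -11.0, y ≈ -55.8 km.
Check against K (with the unrounded x, y): √(x²+y²) = 56.88 ≈ 56.87 km. ✓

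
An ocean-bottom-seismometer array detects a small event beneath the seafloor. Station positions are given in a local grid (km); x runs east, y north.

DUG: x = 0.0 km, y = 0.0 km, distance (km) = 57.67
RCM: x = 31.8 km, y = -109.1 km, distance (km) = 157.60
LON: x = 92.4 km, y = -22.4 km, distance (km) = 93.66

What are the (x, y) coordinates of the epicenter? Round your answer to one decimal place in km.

Circle about each station: x² + y² = 57.67²; (x − 31.8)² + (y + 109.1)² = 157.60²; (x − 92.4)² + (y + 22.4)² = 93.66².
Subtracting the DUG equation from the RCM and LON equations removes the quadratic terms:
63.6 x − 218.2 y = -8597.88
184.8 x − 44.8 y = 3593.15
Solving the 2×2 system: x ≈ 31.2, y ≈ 48.5 km.

x ≈ 31.2 km, y ≈ 48.5 km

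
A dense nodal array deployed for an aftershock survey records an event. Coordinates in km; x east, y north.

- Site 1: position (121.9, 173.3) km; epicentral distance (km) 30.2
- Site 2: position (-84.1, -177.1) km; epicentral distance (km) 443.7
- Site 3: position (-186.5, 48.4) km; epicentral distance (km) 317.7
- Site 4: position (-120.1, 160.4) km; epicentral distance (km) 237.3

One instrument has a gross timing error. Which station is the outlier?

Site 2

Solve using three stations at a time. Using Site 1, Site 3, Site 4 (subtract circle equations pairwise → linear system) gives (x, y) ≈ (116.6, 143.6).
Distances from that point to each station vs reported:
  Site 1: calculated 30.2 vs reported 30.2 → residual 0.0 km
  Site 2: calculated 378.3 vs reported 443.7 → residual 65.4 km
  Site 3: calculated 317.7 vs reported 317.7 → residual 0.0 km
  Site 4: calculated 237.3 vs reported 237.3 → residual 0.0 km
Site 1, Site 3, Site 4 are mutually consistent (residuals ≈ 0); Site 2 is off by 65.4 km.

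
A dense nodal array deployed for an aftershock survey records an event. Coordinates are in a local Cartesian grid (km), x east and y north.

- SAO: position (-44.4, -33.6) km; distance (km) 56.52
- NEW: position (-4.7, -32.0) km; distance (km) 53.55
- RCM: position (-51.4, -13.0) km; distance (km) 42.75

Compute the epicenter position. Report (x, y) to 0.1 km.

-22.5 km east, 18.5 km north

Circle about each station: (x + 44.4)² + (y + 33.6)² = 56.52²; (x + 4.7)² + (y + 32.0)² = 53.55²; (x + 51.4)² + (y + 13.0)² = 42.75².
Subtracting pairs of circle equations eliminates x²+y² and gives linear equations (the radical axes):
79.4 x + 3.2 y = -1727.32
-14.0 x + 41.2 y = 1077.59
Solving the 2×2 system: x ≈ -22.5, y ≈ 18.5 km.
Check against SAO (with the unrounded x, y): √((x + 44.4)²+(y + 33.6)²) = 56.52 ≈ 56.52 km. ✓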